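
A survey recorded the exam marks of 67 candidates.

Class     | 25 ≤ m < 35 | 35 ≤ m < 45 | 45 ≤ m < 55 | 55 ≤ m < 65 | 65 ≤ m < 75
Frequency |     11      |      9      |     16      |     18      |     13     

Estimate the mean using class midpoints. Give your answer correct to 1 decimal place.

Midpoints: 30, 40, 50, 60, 70
Σfm = 11×30 + 9×40 + 16×50 + 18×60 + 13×70 = 3480
n = Σf = 67
Mean = 3480 / 67 = 51.9403

51.9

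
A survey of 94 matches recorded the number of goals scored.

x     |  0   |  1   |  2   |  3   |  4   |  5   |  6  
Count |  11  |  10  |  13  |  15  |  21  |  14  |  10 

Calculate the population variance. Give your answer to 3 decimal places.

3.374

Values: 0, 1, 2, 3, 4, 5, 6
n = 94, Σfx = 295, mean = 3.1383
Σfx² = 1243
Σf(x − x̄)² = Σfx² − (Σfx)²/n = 1243 − 295²/94 = 317.2021
Population variance = 317.2021 / 94 = 3.3745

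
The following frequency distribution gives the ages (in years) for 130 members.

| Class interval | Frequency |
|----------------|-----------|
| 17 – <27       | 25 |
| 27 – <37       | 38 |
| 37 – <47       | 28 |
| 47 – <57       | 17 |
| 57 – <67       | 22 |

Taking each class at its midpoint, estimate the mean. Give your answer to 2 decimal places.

39.92

Midpoints: 22, 32, 42, 52, 62
Σfm = 25×22 + 38×32 + 28×42 + 17×52 + 22×62 = 5190
n = Σf = 130
Mean = 5190 / 130 = 39.9231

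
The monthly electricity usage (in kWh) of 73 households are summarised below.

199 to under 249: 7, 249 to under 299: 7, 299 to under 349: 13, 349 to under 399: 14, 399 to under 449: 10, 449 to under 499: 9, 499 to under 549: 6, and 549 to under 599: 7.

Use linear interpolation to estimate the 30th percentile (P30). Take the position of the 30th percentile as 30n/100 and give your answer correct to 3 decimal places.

Cumulative frequencies: 7, 14, 27, 41, 51, 60, 66, 73
n = 73; position = 30n/100 = 21.9.
This falls in the class 299 to under 349: L = 299, F = 14, f = 13, h = 50.
30th percentile ≈ 299 + ((21.9 − 14) / 13) × 50 = 329.3846

329.385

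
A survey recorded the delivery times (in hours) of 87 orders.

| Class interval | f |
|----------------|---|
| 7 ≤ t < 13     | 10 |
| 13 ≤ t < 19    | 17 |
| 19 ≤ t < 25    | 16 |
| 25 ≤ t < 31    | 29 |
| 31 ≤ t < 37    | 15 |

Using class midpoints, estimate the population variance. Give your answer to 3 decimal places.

Midpoints: 10, 16, 22, 28, 34
n = 87, Σfm = 2046, mean = 23.5172
Σfm² = 53172
Σf(m − x̄)² = Σfm² − (Σfm)²/n = 53172 − 2046²/87 = 5055.7241
Population variance = 5055.7241 / 87 = 58.1118

58.112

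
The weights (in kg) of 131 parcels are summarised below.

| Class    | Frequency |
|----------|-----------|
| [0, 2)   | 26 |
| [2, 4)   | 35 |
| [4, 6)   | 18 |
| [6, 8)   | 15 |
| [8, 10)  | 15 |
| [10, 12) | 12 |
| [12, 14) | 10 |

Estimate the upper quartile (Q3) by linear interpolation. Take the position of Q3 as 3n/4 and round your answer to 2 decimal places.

Cumulative frequencies: 26, 61, 79, 94, 109, 121, 131
n = 131; position = 3n/4 = 98.25.
This falls in the class [8, 10): L = 8, F = 94, f = 15, h = 2.
Upper quartile ≈ 8 + ((98.25 − 94) / 15) × 2 = 8.5667

8.57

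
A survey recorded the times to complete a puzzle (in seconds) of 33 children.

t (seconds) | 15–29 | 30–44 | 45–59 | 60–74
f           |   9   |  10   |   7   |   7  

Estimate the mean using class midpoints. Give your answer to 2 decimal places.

Midpoints: 22, 37, 52, 67
Σfm = 9×22 + 10×37 + 7×52 + 7×67 = 1401
n = Σf = 33
Mean = 1401 / 33 = 42.4545

42.45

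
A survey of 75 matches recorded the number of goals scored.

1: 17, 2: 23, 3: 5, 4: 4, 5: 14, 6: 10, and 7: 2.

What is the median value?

2

Cumulative frequencies: 17, 40, 45, 49, 63, 73, 75
n = 75, so the median is the value in position (n+1)/2 = 38.
Position 38 falls at value 2.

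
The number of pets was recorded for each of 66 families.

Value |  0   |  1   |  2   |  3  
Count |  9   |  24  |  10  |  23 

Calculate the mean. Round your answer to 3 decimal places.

1.712

Values: 0, 1, 2, 3
Σfx = 9×0 + 24×1 + 10×2 + 23×3 = 113
n = Σf = 66
Mean = 113 / 66 = 1.7121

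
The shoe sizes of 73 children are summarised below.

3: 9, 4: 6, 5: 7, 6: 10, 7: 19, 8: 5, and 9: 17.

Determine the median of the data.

Cumulative frequencies: 9, 15, 22, 32, 51, 56, 73
n = 73, so the median is the value in position (n+1)/2 = 37.
Position 37 falls at value 7.

7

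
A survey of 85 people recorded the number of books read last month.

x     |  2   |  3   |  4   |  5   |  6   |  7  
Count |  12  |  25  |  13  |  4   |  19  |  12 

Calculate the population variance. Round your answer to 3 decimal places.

Values: 2, 3, 4, 5, 6, 7
n = 85, Σfx = 369, mean = 4.3412
Σfx² = 1853
Σf(x − x̄)² = Σfx² − (Σfx)²/n = 1853 − 369²/85 = 251.1059
Population variance = 251.1059 / 85 = 2.9542

2.954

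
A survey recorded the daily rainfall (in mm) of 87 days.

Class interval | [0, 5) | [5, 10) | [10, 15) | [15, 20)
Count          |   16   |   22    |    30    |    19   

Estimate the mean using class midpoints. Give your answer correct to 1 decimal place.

10.5

Midpoints: 2.5, 7.5, 12.5, 17.5
Σfm = 16×2.5 + 22×7.5 + 30×12.5 + 19×17.5 = 912.5
n = Σf = 87
Mean = 912.5 / 87 = 10.4885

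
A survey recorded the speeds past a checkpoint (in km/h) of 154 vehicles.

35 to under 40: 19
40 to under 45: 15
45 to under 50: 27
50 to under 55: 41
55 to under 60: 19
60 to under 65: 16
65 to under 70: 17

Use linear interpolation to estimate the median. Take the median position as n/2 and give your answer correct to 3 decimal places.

51.951

Cumulative frequencies: 19, 34, 61, 102, 121, 137, 154
n = 154; position = n/2 = 77.
This falls in the class 50 to under 55: L = 50, F = 61, f = 41, h = 5.
Median ≈ 50 + ((77 − 61) / 41) × 5 = 51.9512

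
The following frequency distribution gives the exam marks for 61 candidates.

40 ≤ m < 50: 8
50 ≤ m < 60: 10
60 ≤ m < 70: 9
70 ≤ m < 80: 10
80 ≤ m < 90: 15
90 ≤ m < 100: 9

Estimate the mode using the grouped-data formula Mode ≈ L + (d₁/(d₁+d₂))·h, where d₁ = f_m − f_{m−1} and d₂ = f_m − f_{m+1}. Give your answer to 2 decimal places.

Modal class: 80 ≤ m < 90 (highest frequency 15).
d₁ = 15 − 10 = 5, d₂ = 15 − 9 = 6
Mode ≈ 80 + (5/(5+6)) × 10 = 80 + 4.5455 = 84.5455

84.55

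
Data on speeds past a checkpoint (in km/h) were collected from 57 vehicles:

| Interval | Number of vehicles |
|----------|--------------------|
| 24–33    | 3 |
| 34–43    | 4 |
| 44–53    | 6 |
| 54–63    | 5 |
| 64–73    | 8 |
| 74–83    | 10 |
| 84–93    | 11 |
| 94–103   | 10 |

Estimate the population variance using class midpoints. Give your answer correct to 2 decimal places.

437.30

Midpoints: 28.5, 38.5, 48.5, 58.5, 68.5, 78.5, 88.5, 98.5
n = 57, Σfm = 4114.5, mean = 72.1842
Σfm² = 321928.25
Σf(m − x̄)² = Σfm² − (Σfm)²/n = 321928.25 − 4114.5²/57 = 24926.3158
Population variance = 24926.3158 / 57 = 437.3038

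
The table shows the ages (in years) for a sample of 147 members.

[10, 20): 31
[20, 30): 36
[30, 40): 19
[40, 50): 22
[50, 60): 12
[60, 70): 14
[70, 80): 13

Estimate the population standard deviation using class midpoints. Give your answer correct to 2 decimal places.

19.38

Midpoints: 15, 25, 35, 45, 55, 65, 75
n = 147, Σfm = 5565, mean = 37.8571
Σfm² = 265875
Σf(m − x̄)² = Σfm² − (Σfm)²/n = 265875 − 5565²/147 = 55200.0000
Population variance = 55200.0000 / 147 = 375.5102
Standard deviation = √375.5102 = 19.3781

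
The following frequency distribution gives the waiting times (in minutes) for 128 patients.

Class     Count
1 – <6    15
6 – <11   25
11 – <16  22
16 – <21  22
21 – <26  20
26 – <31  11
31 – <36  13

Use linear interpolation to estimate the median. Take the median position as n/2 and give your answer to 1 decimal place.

Cumulative frequencies: 15, 40, 62, 84, 104, 115, 128
n = 128; position = n/2 = 64.
This falls in the class 16 – <21: L = 16, F = 62, f = 22, h = 5.
Median ≈ 16 + ((64 − 62) / 22) × 5 = 16.4545

16.5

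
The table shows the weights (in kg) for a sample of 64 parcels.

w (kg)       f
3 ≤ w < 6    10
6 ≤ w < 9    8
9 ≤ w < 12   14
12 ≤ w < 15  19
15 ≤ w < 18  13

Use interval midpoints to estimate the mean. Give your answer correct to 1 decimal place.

Midpoints: 4.5, 7.5, 10.5, 13.5, 16.5
Σfm = 10×4.5 + 8×7.5 + 14×10.5 + 19×13.5 + 13×16.5 = 723
n = Σf = 64
Mean = 723 / 64 = 11.2969

11.3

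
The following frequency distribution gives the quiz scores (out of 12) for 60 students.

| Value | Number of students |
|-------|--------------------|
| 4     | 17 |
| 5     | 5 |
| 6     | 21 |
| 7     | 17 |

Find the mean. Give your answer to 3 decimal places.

5.633

Values: 4, 5, 6, 7
Σfx = 17×4 + 5×5 + 21×6 + 17×7 = 338
n = Σf = 60
Mean = 338 / 60 = 5.6333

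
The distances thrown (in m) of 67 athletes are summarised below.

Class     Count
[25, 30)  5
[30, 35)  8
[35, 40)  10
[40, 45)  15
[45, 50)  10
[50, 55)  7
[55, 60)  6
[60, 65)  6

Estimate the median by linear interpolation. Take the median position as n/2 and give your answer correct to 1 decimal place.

Cumulative frequencies: 5, 13, 23, 38, 48, 55, 61, 67
n = 67; position = n/2 = 33.5.
This falls in the class [40, 45): L = 40, F = 23, f = 15, h = 5.
Median ≈ 40 + ((33.5 − 23) / 15) × 5 = 43.5000

43.5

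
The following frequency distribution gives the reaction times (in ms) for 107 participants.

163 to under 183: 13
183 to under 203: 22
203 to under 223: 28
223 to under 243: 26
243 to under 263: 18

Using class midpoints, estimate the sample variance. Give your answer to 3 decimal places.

Midpoints: 173, 193, 213, 233, 253
n = 107, Σfm = 23071, mean = 215.6168
Σfm² = 5042563
Σf(m − x̄)² = Σfm² − (Σfm)²/n = 5042563 − 23071²/107 = 68067.2897
Sample variance = 68067.2897 / 106 = 642.1442

642.144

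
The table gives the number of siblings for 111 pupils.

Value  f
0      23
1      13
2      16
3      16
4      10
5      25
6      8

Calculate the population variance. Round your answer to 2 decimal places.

4.06

Values: 0, 1, 2, 3, 4, 5, 6
n = 111, Σfx = 306, mean = 2.7568
Σfx² = 1294
Σf(x − x̄)² = Σfx² − (Σfx)²/n = 1294 − 306²/111 = 450.4324
Population variance = 450.4324 / 111 = 4.0579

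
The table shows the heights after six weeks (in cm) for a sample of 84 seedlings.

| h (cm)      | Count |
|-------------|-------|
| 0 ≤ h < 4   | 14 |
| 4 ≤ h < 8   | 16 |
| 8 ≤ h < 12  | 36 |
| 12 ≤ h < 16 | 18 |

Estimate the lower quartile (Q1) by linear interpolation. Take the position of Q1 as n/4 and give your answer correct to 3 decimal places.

Cumulative frequencies: 14, 30, 66, 84
n = 84; position = n/4 = 21.
This falls in the class 4 ≤ h < 8: L = 4, F = 14, f = 16, h = 4.
Lower quartile ≈ 4 + ((21 − 14) / 16) × 4 = 5.7500

5.750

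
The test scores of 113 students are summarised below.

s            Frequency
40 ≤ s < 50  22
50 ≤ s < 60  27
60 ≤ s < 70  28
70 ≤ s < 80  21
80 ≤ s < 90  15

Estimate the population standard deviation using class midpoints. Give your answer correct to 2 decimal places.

13.05

Midpoints: 45, 55, 65, 75, 85
n = 113, Σfm = 7145, mean = 63.2301
Σfm² = 471025
Σf(m − x̄)² = Σfm² − (Σfm)²/n = 471025 − 7145²/113 = 19246.0177
Population variance = 19246.0177 / 113 = 170.3187
Standard deviation = √170.3187 = 13.0506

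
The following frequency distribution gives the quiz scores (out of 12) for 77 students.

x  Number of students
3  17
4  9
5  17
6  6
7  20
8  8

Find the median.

5

Cumulative frequencies: 17, 26, 43, 49, 69, 77
n = 77, so the median is the value in position (n+1)/2 = 39.
Position 39 falls at value 5.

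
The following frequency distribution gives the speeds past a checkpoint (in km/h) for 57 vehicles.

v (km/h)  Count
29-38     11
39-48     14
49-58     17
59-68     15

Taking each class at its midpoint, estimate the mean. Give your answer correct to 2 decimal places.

49.82

Midpoints: 33.5, 43.5, 53.5, 63.5
Σfm = 11×33.5 + 14×43.5 + 17×53.5 + 15×63.5 = 2839.5
n = Σf = 57
Mean = 2839.5 / 57 = 49.8158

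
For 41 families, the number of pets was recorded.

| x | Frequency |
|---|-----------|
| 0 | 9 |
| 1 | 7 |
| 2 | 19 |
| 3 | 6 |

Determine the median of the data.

Cumulative frequencies: 9, 16, 35, 41
n = 41, so the median is the value in position (n+1)/2 = 21.
Position 21 falls at value 2.

2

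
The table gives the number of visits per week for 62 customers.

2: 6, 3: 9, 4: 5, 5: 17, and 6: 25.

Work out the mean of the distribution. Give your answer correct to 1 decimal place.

Values: 2, 3, 4, 5, 6
Σfx = 6×2 + 9×3 + 5×4 + 17×5 + 25×6 = 294
n = Σf = 62
Mean = 294 / 62 = 4.7419

4.7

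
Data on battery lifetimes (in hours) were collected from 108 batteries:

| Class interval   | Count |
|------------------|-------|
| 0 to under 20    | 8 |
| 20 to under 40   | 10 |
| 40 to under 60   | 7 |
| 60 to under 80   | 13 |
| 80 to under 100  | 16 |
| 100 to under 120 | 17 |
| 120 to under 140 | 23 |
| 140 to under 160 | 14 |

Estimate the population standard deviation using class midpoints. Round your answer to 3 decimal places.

42.671

Midpoints: 10, 30, 50, 70, 90, 110, 130, 150
n = 108, Σfm = 10040, mean = 92.9630
Σfm² = 1130000
Σf(m − x̄)² = Σfm² − (Σfm)²/n = 1130000 − 10040²/108 = 196651.8519
Population variance = 196651.8519 / 108 = 1820.8505
Standard deviation = √1820.8505 = 42.6714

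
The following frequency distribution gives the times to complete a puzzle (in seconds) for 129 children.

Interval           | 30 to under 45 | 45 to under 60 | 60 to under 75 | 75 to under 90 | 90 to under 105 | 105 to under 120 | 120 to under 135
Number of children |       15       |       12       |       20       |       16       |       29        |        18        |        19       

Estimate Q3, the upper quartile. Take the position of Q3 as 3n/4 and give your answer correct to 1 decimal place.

Cumulative frequencies: 15, 27, 47, 63, 92, 110, 129
n = 129; position = 3n/4 = 96.75.
This falls in the class 105 to under 120: L = 105, F = 92, f = 18, h = 15.
Upper quartile ≈ 105 + ((96.75 − 92) / 18) × 15 = 108.9583

109.0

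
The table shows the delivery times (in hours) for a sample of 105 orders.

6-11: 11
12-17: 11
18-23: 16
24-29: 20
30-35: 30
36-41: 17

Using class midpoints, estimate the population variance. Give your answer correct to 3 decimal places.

Midpoints: 8.5, 14.5, 20.5, 26.5, 32.5, 38.5
n = 105, Σfm = 2740.5, mean = 26.1000
Σfm² = 80762.25
Σf(m − x̄)² = Σfm² − (Σfm)²/n = 80762.25 − 2740.5²/105 = 9235.2000
Population variance = 9235.2000 / 105 = 87.9543

87.954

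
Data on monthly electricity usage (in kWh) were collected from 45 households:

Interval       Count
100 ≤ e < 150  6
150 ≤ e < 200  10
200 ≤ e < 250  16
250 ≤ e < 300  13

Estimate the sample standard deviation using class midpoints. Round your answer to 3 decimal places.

Midpoints: 125, 175, 225, 275
n = 45, Σfm = 9675, mean = 215.0000
Σfm² = 2193125
Σf(m − x̄)² = Σfm² − (Σfm)²/n = 2193125 − 9675²/45 = 113000.0000
Sample variance = 113000.0000 / 44 = 2568.1818
Standard deviation = √2568.1818 = 50.6772

50.677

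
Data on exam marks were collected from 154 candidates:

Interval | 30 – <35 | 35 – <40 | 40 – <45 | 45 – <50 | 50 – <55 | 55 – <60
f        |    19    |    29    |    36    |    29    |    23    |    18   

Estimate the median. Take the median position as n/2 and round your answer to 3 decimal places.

44.028

Cumulative frequencies: 19, 48, 84, 113, 136, 154
n = 154; position = n/2 = 77.
This falls in the class 40 – <45: L = 40, F = 48, f = 36, h = 5.
Median ≈ 40 + ((77 − 48) / 36) × 5 = 44.0278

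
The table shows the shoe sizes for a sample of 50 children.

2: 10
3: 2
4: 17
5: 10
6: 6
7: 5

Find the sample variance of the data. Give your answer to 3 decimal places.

Values: 2, 3, 4, 5, 6, 7
n = 50, Σfx = 215, mean = 4.3000
Σfx² = 1041
Σf(x − x̄)² = Σfx² − (Σfx)²/n = 1041 − 215²/50 = 116.5000
Sample variance = 116.5000 / 49 = 2.3776

2.378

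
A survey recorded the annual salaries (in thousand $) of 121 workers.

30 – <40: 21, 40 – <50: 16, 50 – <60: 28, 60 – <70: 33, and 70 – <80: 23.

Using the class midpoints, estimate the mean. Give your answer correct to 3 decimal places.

Midpoints: 35, 45, 55, 65, 75
Σfm = 21×35 + 16×45 + 28×55 + 33×65 + 23×75 = 6865
n = Σf = 121
Mean = 6865 / 121 = 56.7355

56.736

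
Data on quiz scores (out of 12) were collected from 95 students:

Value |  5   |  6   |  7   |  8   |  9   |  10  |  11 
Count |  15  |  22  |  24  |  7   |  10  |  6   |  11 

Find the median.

Cumulative frequencies: 15, 37, 61, 68, 78, 84, 95
n = 95, so the median is the value in position (n+1)/2 = 48.
Position 48 falls at value 7.

7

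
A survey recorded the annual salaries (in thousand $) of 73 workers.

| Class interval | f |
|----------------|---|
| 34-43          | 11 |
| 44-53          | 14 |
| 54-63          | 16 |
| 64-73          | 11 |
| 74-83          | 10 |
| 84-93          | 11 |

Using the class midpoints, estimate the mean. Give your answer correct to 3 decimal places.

62.336

Midpoints: 38.5, 48.5, 58.5, 68.5, 78.5, 88.5
Σfm = 11×38.5 + 14×48.5 + 16×58.5 + 11×68.5 + 10×78.5 + 11×88.5 = 4550.5
n = Σf = 73
Mean = 4550.5 / 73 = 62.3356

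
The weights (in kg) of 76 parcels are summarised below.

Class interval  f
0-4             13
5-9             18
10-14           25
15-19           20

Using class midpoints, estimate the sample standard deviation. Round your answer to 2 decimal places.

Midpoints: 2, 7, 12, 17
n = 76, Σfm = 792, mean = 10.4211
Σfm² = 10314
Σf(m − x̄)² = Σfm² − (Σfm)²/n = 10314 − 792²/76 = 2060.5263
Sample variance = 2060.5263 / 75 = 27.4737
Standard deviation = √27.4737 = 5.2415

5.24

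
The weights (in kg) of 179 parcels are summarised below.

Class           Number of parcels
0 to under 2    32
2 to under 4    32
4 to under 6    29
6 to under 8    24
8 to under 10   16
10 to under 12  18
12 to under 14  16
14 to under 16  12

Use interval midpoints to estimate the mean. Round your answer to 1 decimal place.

Midpoints: 1, 3, 5, 7, 9, 11, 13, 15
Σfm = 32×1 + 32×3 + 29×5 + 24×7 + 16×9 + 18×11 + 16×13 + 12×15 = 1171
n = Σf = 179
Mean = 1171 / 179 = 6.5419

6.5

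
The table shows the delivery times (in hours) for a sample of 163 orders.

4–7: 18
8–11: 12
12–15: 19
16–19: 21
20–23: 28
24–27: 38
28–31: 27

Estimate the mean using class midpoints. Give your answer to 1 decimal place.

Midpoints: 5.5, 9.5, 13.5, 17.5, 21.5, 25.5, 29.5
Σfm = 18×5.5 + 12×9.5 + 19×13.5 + 21×17.5 + 28×21.5 + 38×25.5 + 27×29.5 = 3204.5
n = Σf = 163
Mean = 3204.5 / 163 = 19.6595

19.7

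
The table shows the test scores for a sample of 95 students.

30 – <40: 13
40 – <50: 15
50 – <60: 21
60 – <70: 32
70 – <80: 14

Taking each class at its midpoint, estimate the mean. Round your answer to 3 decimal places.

57.000

Midpoints: 35, 45, 55, 65, 75
Σfm = 13×35 + 15×45 + 21×55 + 32×65 + 14×75 = 5415
n = Σf = 95
Mean = 5415 / 95 = 57.0000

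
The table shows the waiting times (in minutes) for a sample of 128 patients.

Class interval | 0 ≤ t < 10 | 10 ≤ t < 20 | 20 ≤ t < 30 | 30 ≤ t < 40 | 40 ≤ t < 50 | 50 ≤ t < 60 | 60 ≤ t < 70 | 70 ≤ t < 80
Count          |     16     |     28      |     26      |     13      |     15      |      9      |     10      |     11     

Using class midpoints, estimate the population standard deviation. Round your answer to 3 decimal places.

Midpoints: 5, 15, 25, 35, 45, 55, 65, 75
n = 128, Σfm = 4250, mean = 33.2031
Σfm² = 200600
Σf(m − x̄)² = Σfm² − (Σfm)²/n = 200600 − 4250²/128 = 59486.7188
Population variance = 59486.7188 / 128 = 464.7400
Standard deviation = √464.7400 = 21.5578

21.558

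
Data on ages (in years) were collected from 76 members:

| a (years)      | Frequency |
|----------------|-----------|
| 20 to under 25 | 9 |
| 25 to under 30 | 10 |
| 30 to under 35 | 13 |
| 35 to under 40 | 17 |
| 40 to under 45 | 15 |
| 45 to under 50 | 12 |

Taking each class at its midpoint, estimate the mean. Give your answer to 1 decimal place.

36.1

Midpoints: 22.5, 27.5, 32.5, 37.5, 42.5, 47.5
Σfm = 9×22.5 + 10×27.5 + 13×32.5 + 17×37.5 + 15×42.5 + 12×47.5 = 2745
n = Σf = 76
Mean = 2745 / 76 = 36.1184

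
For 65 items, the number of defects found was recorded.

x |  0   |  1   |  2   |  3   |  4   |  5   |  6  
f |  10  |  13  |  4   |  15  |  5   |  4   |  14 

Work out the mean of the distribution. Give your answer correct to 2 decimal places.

Values: 0, 1, 2, 3, 4, 5, 6
Σfx = 10×0 + 13×1 + 4×2 + 15×3 + 5×4 + 4×5 + 14×6 = 190
n = Σf = 65
Mean = 190 / 65 = 2.9231

2.92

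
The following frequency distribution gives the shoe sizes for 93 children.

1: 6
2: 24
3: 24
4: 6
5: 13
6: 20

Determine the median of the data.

3

Cumulative frequencies: 6, 30, 54, 60, 73, 93
n = 93, so the median is the value in position (n+1)/2 = 47.
Position 47 falls at value 3.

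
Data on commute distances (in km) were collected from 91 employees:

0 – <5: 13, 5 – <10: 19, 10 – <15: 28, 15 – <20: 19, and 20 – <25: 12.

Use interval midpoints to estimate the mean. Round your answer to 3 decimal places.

Midpoints: 2.5, 7.5, 12.5, 17.5, 22.5
Σfm = 13×2.5 + 19×7.5 + 28×12.5 + 19×17.5 + 12×22.5 = 1127.5
n = Σf = 91
Mean = 1127.5 / 91 = 12.3901

12.390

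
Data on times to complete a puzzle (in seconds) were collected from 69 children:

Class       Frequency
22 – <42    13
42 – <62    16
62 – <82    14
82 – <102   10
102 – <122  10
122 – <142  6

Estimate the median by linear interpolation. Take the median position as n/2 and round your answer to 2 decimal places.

Cumulative frequencies: 13, 29, 43, 53, 63, 69
n = 69; position = n/2 = 34.5.
This falls in the class 62 – <82: L = 62, F = 29, f = 14, h = 20.
Median ≈ 62 + ((34.5 − 29) / 14) × 20 = 69.8571

69.86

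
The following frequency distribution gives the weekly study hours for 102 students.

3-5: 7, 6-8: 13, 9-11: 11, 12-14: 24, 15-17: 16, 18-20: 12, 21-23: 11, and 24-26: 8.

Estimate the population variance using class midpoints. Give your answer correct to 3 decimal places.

Midpoints: 4, 7, 10, 13, 16, 19, 22, 25
n = 102, Σfm = 1467, mean = 14.3824
Σfm² = 24657
Σf(m − x̄)² = Σfm² − (Σfm)²/n = 24657 − 1467²/102 = 3558.0882
Population variance = 3558.0882 / 102 = 34.8832

34.883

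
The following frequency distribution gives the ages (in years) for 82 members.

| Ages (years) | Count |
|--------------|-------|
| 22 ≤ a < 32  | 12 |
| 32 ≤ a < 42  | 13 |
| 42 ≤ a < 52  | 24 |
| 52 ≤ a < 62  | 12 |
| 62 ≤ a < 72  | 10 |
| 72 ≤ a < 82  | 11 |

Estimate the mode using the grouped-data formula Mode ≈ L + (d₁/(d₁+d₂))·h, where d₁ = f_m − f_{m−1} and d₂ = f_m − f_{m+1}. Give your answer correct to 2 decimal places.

46.78

Modal class: 42 ≤ a < 52 (highest frequency 24).
d₁ = 24 − 13 = 11, d₂ = 24 − 12 = 12
Mode ≈ 42 + (11/(11+12)) × 10 = 42 + 4.7826 = 46.7826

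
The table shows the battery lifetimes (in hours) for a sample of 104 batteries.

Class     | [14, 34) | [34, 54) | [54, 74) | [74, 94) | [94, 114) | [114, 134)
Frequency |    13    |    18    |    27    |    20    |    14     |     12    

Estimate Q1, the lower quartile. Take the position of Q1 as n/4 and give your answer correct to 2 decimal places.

Cumulative frequencies: 13, 31, 58, 78, 92, 104
n = 104; position = n/4 = 26.
This falls in the class [34, 54): L = 34, F = 13, f = 18, h = 20.
Lower quartile ≈ 34 + ((26 − 13) / 18) × 20 = 48.4444

48.44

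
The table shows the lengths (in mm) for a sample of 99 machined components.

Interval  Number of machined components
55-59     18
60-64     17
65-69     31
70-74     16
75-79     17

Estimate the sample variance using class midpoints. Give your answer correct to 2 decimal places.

44.11

Midpoints: 57, 62, 67, 72, 77
n = 99, Σfm = 6618, mean = 66.8485
Σfm² = 446726
Σf(m − x̄)² = Σfm² − (Σfm)²/n = 446726 − 6618²/99 = 4322.7273
Sample variance = 4322.7273 / 98 = 44.1095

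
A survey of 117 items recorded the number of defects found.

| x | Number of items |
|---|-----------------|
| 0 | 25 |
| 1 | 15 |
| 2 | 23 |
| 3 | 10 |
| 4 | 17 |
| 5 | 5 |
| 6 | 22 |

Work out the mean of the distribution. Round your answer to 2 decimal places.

2.70

Values: 0, 1, 2, 3, 4, 5, 6
Σfx = 25×0 + 15×1 + 23×2 + 10×3 + 17×4 + 5×5 + 22×6 = 316
n = Σf = 117
Mean = 316 / 117 = 2.7009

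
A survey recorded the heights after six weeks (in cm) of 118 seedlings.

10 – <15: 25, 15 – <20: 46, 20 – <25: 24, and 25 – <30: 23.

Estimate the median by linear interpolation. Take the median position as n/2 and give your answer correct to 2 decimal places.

Cumulative frequencies: 25, 71, 95, 118
n = 118; position = n/2 = 59.
This falls in the class 15 – <20: L = 15, F = 25, f = 46, h = 5.
Median ≈ 15 + ((59 − 25) / 46) × 5 = 18.6957

18.70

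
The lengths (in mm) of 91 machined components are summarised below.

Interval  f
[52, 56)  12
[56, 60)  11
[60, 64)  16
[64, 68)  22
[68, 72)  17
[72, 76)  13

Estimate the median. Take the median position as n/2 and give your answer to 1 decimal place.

Cumulative frequencies: 12, 23, 39, 61, 78, 91
n = 91; position = n/2 = 45.5.
This falls in the class [64, 68): L = 64, F = 39, f = 22, h = 4.
Median ≈ 64 + ((45.5 − 39) / 22) × 4 = 65.1818

65.2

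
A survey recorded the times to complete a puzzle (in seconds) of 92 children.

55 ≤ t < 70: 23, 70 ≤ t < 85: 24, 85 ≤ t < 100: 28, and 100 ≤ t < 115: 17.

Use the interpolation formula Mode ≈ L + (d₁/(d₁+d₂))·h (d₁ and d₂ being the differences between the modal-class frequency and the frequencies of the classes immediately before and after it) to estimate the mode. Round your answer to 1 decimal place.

Modal class: 85 ≤ t < 100 (highest frequency 28).
d₁ = 28 − 24 = 4, d₂ = 28 − 17 = 11
Mode ≈ 85 + (4/(4+11)) × 15 = 85 + 4.0000 = 89.0000

89.0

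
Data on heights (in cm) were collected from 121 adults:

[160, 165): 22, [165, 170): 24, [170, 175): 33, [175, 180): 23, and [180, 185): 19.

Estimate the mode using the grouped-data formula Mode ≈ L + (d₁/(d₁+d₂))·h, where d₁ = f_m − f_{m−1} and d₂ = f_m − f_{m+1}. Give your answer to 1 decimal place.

172.4

Modal class: [170, 175) (highest frequency 33).
d₁ = 33 − 24 = 9, d₂ = 33 − 23 = 10
Mode ≈ 170 + (9/(9+10)) × 5 = 170 + 2.3684 = 172.3684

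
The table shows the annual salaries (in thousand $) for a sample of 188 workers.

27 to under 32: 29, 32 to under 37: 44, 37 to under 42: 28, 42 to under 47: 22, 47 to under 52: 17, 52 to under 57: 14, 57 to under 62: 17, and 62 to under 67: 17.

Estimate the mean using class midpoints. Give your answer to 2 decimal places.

Midpoints: 29.5, 34.5, 39.5, 44.5, 49.5, 54.5, 59.5, 64.5
Σfm = 29×29.5 + 44×34.5 + 28×39.5 + 22×44.5 + 17×49.5 + 14×54.5 + 17×59.5 + 17×64.5 = 8171
n = Σf = 188
Mean = 8171 / 188 = 43.4628

43.46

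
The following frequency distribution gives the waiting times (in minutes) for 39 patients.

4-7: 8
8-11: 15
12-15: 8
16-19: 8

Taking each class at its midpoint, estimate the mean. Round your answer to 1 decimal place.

Midpoints: 5.5, 9.5, 13.5, 17.5
Σfm = 8×5.5 + 15×9.5 + 8×13.5 + 8×17.5 = 434.5
n = Σf = 39
Mean = 434.5 / 39 = 11.1410

11.1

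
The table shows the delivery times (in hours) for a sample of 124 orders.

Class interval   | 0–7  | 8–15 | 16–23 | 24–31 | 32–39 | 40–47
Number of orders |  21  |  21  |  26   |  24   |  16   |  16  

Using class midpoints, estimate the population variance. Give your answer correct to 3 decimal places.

Midpoints: 3.5, 11.5, 19.5, 27.5, 35.5, 43.5
n = 124, Σfm = 2746, mean = 22.1452
Σfm² = 81511
Σf(m − x̄)² = Σfm² − (Σfm)²/n = 81511 − 2746²/124 = 20700.3871
Population variance = 20700.3871 / 124 = 166.9386

166.939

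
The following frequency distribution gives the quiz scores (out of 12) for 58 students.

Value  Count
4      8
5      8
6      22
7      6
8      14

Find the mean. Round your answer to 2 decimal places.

6.17

Values: 4, 5, 6, 7, 8
Σfx = 8×4 + 8×5 + 22×6 + 6×7 + 14×8 = 358
n = Σf = 58
Mean = 358 / 58 = 6.1724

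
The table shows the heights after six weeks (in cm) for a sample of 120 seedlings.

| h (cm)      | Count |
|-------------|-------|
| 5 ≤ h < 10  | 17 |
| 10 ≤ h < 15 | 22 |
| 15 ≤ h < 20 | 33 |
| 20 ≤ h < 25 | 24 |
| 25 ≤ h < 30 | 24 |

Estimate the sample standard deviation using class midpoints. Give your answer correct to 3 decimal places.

6.608

Midpoints: 7.5, 12.5, 17.5, 22.5, 27.5
n = 120, Σfm = 2180, mean = 18.1667
Σfm² = 44800
Σf(m − x̄)² = Σfm² − (Σfm)²/n = 44800 − 2180²/120 = 5196.6667
Sample variance = 5196.6667 / 119 = 43.6695
Standard deviation = √43.6695 = 6.6083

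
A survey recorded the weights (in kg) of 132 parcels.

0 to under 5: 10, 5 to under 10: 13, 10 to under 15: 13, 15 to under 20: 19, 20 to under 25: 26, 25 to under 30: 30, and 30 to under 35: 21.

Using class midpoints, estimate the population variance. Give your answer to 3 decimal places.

Midpoints: 2.5, 7.5, 12.5, 17.5, 22.5, 27.5, 32.5
n = 132, Σfm = 2710, mean = 20.5303
Σfm² = 66675
Σf(m − x̄)² = Σfm² − (Σfm)²/n = 66675 − 2710²/132 = 11037.8788
Population variance = 11037.8788 / 132 = 83.6203

83.620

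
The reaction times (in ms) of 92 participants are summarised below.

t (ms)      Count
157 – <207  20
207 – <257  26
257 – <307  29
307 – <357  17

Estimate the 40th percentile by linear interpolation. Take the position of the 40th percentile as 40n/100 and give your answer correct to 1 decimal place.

239.3

Cumulative frequencies: 20, 46, 75, 92
n = 92; position = 40n/100 = 36.8.
This falls in the class 207 – <257: L = 207, F = 20, f = 26, h = 50.
40th percentile ≈ 207 + ((36.8 − 20) / 26) × 50 = 239.3077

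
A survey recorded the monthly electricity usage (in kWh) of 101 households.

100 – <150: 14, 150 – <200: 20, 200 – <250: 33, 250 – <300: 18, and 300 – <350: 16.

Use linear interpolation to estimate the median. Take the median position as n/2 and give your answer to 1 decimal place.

225.0

Cumulative frequencies: 14, 34, 67, 85, 101
n = 101; position = n/2 = 50.5.
This falls in the class 200 – <250: L = 200, F = 34, f = 33, h = 50.
Median ≈ 200 + ((50.5 − 34) / 33) × 50 = 225.0000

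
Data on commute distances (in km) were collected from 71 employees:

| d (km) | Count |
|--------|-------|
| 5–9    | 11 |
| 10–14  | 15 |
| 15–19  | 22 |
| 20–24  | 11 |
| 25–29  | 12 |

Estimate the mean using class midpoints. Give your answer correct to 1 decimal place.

Midpoints: 7, 12, 17, 22, 27
Σfm = 11×7 + 15×12 + 22×17 + 11×22 + 12×27 = 1197
n = Σf = 71
Mean = 1197 / 71 = 16.8592

16.9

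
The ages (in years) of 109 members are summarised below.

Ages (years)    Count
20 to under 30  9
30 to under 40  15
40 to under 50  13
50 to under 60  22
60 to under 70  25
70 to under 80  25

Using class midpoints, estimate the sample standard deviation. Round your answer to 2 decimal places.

16.07

Midpoints: 25, 35, 45, 55, 65, 75
n = 109, Σfm = 6045, mean = 55.4587
Σfm² = 363125
Σf(m − x̄)² = Σfm² − (Σfm)²/n = 363125 − 6045²/109 = 27877.0642
Sample variance = 27877.0642 / 108 = 258.1210
Standard deviation = √258.1210 = 16.0661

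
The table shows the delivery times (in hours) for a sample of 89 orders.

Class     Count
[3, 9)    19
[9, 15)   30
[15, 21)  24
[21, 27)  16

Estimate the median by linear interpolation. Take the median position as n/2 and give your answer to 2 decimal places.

Cumulative frequencies: 19, 49, 73, 89
n = 89; position = n/2 = 44.5.
This falls in the class [9, 15): L = 9, F = 19, f = 30, h = 6.
Median ≈ 9 + ((44.5 − 19) / 30) × 6 = 14.1000

14.10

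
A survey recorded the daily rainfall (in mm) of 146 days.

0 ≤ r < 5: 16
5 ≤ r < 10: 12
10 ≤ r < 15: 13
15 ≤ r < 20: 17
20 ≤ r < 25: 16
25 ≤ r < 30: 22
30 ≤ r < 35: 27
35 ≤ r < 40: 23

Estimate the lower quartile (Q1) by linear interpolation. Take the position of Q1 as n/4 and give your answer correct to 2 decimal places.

13.27

Cumulative frequencies: 16, 28, 41, 58, 74, 96, 123, 146
n = 146; position = n/4 = 36.5.
This falls in the class 10 ≤ r < 15: L = 10, F = 28, f = 13, h = 5.
Lower quartile ≈ 10 + ((36.5 − 28) / 13) × 5 = 13.2692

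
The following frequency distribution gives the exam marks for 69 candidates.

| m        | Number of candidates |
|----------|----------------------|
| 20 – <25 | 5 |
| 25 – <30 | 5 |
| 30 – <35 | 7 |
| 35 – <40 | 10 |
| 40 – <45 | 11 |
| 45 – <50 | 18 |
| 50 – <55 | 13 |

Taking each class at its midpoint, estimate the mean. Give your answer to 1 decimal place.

41.4

Midpoints: 22.5, 27.5, 32.5, 37.5, 42.5, 47.5, 52.5
Σfm = 5×22.5 + 5×27.5 + 7×32.5 + 10×37.5 + 11×42.5 + 18×47.5 + 13×52.5 = 2857.5
n = Σf = 69
Mean = 2857.5 / 69 = 41.4130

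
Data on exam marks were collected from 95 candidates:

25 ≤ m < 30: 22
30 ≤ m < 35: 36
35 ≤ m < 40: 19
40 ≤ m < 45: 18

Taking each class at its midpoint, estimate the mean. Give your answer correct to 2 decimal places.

34.24

Midpoints: 27.5, 32.5, 37.5, 42.5
Σfm = 22×27.5 + 36×32.5 + 19×37.5 + 18×42.5 = 3252.5
n = Σf = 95
Mean = 3252.5 / 95 = 34.2368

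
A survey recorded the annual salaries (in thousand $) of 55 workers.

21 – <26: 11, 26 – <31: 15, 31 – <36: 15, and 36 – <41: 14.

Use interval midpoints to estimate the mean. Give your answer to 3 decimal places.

Midpoints: 23.5, 28.5, 33.5, 38.5
Σfm = 11×23.5 + 15×28.5 + 15×33.5 + 14×38.5 = 1727.5
n = Σf = 55
Mean = 1727.5 / 55 = 31.4091

31.409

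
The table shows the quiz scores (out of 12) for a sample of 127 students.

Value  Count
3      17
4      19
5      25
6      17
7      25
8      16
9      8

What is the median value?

6

Cumulative frequencies: 17, 36, 61, 78, 103, 119, 127
n = 127, so the median is the value in position (n+1)/2 = 64.
Position 64 falls at value 6.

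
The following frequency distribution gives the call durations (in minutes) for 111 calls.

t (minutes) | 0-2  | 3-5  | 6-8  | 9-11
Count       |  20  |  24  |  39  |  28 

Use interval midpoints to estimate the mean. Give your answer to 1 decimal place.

Midpoints: 1, 4, 7, 10
Σfm = 20×1 + 24×4 + 39×7 + 28×10 = 669
n = Σf = 111
Mean = 669 / 111 = 6.0270

6.0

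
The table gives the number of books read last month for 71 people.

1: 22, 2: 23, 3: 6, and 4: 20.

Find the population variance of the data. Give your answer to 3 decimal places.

1.407

Values: 1, 2, 3, 4
n = 71, Σfx = 166, mean = 2.3380
Σfx² = 488
Σf(x − x̄)² = Σfx² − (Σfx)²/n = 488 − 166²/71 = 99.8873
Population variance = 99.8873 / 71 = 1.4069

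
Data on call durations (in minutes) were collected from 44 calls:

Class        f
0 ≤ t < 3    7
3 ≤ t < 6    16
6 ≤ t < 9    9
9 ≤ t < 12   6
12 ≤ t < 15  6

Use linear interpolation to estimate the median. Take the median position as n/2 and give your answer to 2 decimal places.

Cumulative frequencies: 7, 23, 32, 38, 44
n = 44; position = n/2 = 22.
This falls in the class 3 ≤ t < 6: L = 3, F = 7, f = 16, h = 3.
Median ≈ 3 + ((22 − 7) / 16) × 3 = 5.8125

5.81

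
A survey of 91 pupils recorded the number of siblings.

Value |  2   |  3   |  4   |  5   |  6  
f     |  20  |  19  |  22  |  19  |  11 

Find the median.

4

Cumulative frequencies: 20, 39, 61, 80, 91
n = 91, so the median is the value in position (n+1)/2 = 46.
Position 46 falls at value 4.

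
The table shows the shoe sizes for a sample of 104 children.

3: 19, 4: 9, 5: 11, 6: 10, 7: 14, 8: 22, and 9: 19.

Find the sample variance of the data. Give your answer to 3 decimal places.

Values: 3, 4, 5, 6, 7, 8, 9
n = 104, Σfx = 653, mean = 6.2788
Σfx² = 4583
Σf(x − x̄)² = Σfx² − (Σfx)²/n = 4583 − 653²/104 = 482.9135
Sample variance = 482.9135 / 103 = 4.6885

4.688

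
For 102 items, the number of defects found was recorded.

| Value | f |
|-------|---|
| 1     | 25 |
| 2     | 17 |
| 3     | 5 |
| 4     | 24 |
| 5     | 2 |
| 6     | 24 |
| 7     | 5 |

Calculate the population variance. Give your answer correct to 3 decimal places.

Values: 1, 2, 3, 4, 5, 6, 7
n = 102, Σfx = 359, mean = 3.5196
Σfx² = 1681
Σf(x − x̄)² = Σfx² − (Σfx)²/n = 1681 − 359²/102 = 417.4608
Population variance = 417.4608 / 102 = 4.0928

4.093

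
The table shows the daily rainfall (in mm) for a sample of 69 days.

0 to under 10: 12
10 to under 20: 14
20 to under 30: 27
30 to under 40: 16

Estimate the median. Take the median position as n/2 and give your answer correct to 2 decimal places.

Cumulative frequencies: 12, 26, 53, 69
n = 69; position = n/2 = 34.5.
This falls in the class 20 to under 30: L = 20, F = 26, f = 27, h = 10.
Median ≈ 20 + ((34.5 − 26) / 27) × 10 = 23.1481

23.15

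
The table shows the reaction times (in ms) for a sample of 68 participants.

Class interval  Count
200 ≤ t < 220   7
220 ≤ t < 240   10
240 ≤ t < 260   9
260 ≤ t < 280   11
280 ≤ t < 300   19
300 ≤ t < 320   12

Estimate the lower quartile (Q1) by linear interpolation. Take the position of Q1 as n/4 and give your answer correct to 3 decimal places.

Cumulative frequencies: 7, 17, 26, 37, 56, 68
n = 68; position = n/4 = 17.
This falls in the class 220 ≤ t < 240: L = 220, F = 7, f = 10, h = 20.
Lower quartile ≈ 220 + ((17 − 7) / 10) × 20 = 240.0000

240.000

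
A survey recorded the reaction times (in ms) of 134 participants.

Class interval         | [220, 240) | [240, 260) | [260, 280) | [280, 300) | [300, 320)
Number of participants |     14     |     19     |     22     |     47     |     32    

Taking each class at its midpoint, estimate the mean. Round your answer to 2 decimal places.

Midpoints: 230, 250, 270, 290, 310
Σfm = 14×230 + 19×250 + 22×270 + 47×290 + 32×310 = 37460
n = Σf = 134
Mean = 37460 / 134 = 279.5522

279.55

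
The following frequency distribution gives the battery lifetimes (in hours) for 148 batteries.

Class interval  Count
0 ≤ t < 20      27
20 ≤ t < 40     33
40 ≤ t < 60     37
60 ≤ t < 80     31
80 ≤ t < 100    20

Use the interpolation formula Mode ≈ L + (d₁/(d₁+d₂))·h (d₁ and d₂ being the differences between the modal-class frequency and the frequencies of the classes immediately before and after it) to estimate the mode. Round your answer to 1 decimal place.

Modal class: 40 ≤ t < 60 (highest frequency 37).
d₁ = 37 − 33 = 4, d₂ = 37 − 31 = 6
Mode ≈ 40 + (4/(4+6)) × 20 = 40 + 8.0000 = 48.0000

48.0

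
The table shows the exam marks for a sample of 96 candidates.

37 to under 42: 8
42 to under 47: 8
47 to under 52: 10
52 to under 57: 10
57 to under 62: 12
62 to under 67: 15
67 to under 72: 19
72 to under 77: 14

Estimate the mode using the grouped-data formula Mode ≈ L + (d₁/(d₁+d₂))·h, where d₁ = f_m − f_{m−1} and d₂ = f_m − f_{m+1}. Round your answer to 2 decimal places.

69.22

Modal class: 67 to under 72 (highest frequency 19).
d₁ = 19 − 15 = 4, d₂ = 19 − 14 = 5
Mode ≈ 67 + (4/(4+5)) × 5 = 67 + 2.2222 = 69.2222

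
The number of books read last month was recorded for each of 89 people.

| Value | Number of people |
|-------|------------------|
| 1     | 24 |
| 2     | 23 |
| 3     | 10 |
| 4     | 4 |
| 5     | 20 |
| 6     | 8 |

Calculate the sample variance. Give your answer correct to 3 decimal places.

Values: 1, 2, 3, 4, 5, 6
n = 89, Σfx = 264, mean = 2.9663
Σfx² = 1058
Σf(x − x̄)² = Σfx² − (Σfx)²/n = 1058 − 264²/89 = 274.8989
Sample variance = 274.8989 / 88 = 3.1239

3.124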